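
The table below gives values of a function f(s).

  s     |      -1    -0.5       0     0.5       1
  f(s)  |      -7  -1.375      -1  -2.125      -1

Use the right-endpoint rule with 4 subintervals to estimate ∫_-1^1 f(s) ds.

-2.75

Δs = 0.5.
Sum = 0.5·[(-1.375) + (-1) + (-2.125) + (-1)] = -2.75.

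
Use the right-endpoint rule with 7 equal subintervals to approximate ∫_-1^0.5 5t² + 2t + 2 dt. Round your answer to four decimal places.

Δt = (0.5 − (-1))/7 = 3/14.
Right endpoints: -11/14, -4/7, -5/14, -1/7, 1/14, 2/7, 0.5.
f(-11/14) = 689/196, f(-4/7) = 122/49, f(-5/14) = 377/196, f(-1/7) = 89/49, f(1/14) = 425/196, f(2/7) = 146/49, f(0.5) = 4.25.
Sum = Δt · [f(-11/14) + f(-4/7) + f(-5/14) + ...].
Sum ≈ 4.1020.

4.1020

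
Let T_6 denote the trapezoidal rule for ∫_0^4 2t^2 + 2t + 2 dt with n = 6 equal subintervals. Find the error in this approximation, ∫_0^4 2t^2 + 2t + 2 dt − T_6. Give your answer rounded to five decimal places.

Exact integral: ∫_0^4 f(t) dt ≈ 66.6666667.
T_6 ≈ 67.2592593.
Error ≈ 66.6666667 − 67.2592593 ≈ -0.59259.

-0.59259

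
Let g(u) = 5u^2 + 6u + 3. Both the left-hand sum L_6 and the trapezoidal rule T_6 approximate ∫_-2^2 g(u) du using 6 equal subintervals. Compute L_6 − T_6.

-8

L_6 ≈ 32.148148.
T_6 ≈ 40.148148.
L_6 − T_6 = -8.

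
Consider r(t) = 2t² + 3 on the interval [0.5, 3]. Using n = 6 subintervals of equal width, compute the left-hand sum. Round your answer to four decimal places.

Δt = (3 − 0.5)/6 = 5/12.
Left endpoints: 0.5, 11/12, 4/3, 1.75, 13/6, 31/12.
r(0.5) = 3.5, r(11/12) = 337/72, r(4/3) = 59/9, r(1.75) = 9.125, r(13/6) = 223/18, r(31/12) = 1177/72.
Sum = Δt · [r(0.5) + r(11/12) + r(4/3) + ...].
Sum ≈ 21.9155.

21.9155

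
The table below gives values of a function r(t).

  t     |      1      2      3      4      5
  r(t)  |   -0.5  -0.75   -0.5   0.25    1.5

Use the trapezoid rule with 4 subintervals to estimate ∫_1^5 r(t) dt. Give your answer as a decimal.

-0.5

Δt = 1.
T_4 = (1/2)·[(-0.5) + 2·(-0.75) + 2·(-0.5) + 2·0.25 + 1.5] = -0.5.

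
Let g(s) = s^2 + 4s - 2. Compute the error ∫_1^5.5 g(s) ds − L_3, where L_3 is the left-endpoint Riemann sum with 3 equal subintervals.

Exact integral: ∫_1^5.5 g(s) ds = 104.625.
L_3 = 70.875.
Error = 104.625 − 70.875 = 33.75.

33.75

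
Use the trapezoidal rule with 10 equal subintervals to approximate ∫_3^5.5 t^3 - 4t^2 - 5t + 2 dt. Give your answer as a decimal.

Δt = (5.5 − 3)/10 = 0.25.
f(3) = -22, f(3.25) = -22.171875, f(3.5) = -21.625, f(3.75) = -20.265625, f(4) = -18, f(4.25) = -14.734375, f(4.5) = -10.375, f(4.75) = -4.828125, f(5) = 2, f(5.25) = 10.203125, f(5.5) = 19.875.
T_10 = (Δt/2)·[f(t_0) + 2f(t_1) + ... + 2f(t_{9}) + f(t_10)].
Sum = -25.21484375.

-25.21484375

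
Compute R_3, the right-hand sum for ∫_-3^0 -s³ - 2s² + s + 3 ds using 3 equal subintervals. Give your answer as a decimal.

5

Δs = (0 − (-3))/3 = 1.
Right endpoints: -2, -1, 0.
f(-2) = 1, f(-1) = 1, f(0) = 3.
Sum = Δs · [f(-2) + f(-1) + f(0)].
Sum = 5.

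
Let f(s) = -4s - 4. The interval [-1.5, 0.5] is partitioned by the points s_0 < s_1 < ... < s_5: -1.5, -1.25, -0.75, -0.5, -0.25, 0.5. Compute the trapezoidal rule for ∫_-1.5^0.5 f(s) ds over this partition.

Subinterval widths: 0.25, 0.5, 0.25, 0.25, 0.75.
f(-1.5) = 2, f(-1.25) = 1, f(-0.75) = -1, f(-0.5) = -2, f(-0.25) = -3, f(0.5) = -6.
On each subinterval the trapezoid contributes (Δs_i/2)·[f(s_{i-1}) + f(s_i)].
Sum = -4.

-4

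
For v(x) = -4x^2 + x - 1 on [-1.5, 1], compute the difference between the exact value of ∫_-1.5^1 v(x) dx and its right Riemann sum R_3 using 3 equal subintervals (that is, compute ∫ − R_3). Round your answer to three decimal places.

-1.968

Exact integral: ∫_-1.5^1 v(x) dx ≈ -8.95833.
R_3 ≈ -6.99074.
Error ≈ -8.95833 − (-6.99074) ≈ -1.968.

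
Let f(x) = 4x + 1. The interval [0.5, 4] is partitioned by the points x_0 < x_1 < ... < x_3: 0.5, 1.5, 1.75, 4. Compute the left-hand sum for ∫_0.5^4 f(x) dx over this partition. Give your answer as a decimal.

Subinterval widths: 1, 0.25, 2.25.
Left endpoints: 0.5, 1.5, 1.75.
f(0.5) = 3, f(1.5) = 7, f(1.75) = 8.
Sum = Σ Δx_i · f(x_i).
Sum = 22.75.

22.75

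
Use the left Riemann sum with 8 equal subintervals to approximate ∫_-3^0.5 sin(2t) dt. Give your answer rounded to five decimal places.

Δt = (0.5 − (-3))/8 = 0.4375.
Left endpoints: -3, -2.5625, -2.125, -1.6875, -1.25, -0.8125, -0.375, 0.0625.
f(-3) ≈ 0.27942, f(-2.5625) ≈ 0.91608, f(-2.125) ≈ 0.89499, f(-1.6875) ≈ 0.23129, f(-1.25) ≈ -0.59847, f(-0.8125) ≈ -0.99853, f(-0.375) ≈ -0.68164, f(0.0625) ≈ 0.12467.
Sum = Δt · [f(-3) + f(-2.5625) + f(-2.125) + ...].
Sum ≈ 0.07342.

0.07342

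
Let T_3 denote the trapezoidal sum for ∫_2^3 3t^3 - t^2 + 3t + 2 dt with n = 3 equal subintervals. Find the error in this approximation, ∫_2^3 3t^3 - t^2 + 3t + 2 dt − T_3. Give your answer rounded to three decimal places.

-0.398

Exact integral: ∫_2^3 f(t) dt ≈ 51.91667.
T_3 ≈ 52.31481.
Error ≈ 51.91667 − 52.31481 ≈ -0.398.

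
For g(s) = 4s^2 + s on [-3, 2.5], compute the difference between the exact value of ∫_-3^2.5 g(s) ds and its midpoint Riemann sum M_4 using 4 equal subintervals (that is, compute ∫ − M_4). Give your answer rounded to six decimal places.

Exact integral: ∫_-3^2.5 g(s) ds ≈ 55.45833333.
M_4 = 51.9921875.
Error ≈ 55.45833333 − 51.9921875 ≈ 3.466146.

3.466146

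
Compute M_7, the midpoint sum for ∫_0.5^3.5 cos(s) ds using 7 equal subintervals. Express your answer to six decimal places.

-0.836597

Δs = (3.5 − 0.5)/7 = 3/7.
Midpoints: 5/7, 8/7, 11/7, 2, 17/7, 20/7, 23/7.
f(5/7) ≈ 0.755561, f(8/7) ≈ 0.414997, f(11/7) ≈ -0.000632, f(2) ≈ -0.416147, f(17/7) ≈ -0.756389, f(20/7) ≈ -0.959816, f(23/7) ≈ -0.989632.
Sum = Δs · [f(5/7) + f(8/7) + f(11/7) + ...].
Sum ≈ -0.836597.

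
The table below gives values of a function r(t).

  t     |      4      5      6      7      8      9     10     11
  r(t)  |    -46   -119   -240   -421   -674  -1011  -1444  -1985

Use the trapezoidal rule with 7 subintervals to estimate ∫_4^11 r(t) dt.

-4924.5

Δt = 1.
T_7 = (1/2)·[(-46) + 2·(-119) + 2·(-240) + 2·(-421) + 2·(-674) + 2·(-1011) + 2·(-1444) + (-1985)] = -4924.5.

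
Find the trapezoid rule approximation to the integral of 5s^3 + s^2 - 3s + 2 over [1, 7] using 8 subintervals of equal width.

Δs = (7 − 1)/8 = 0.75.
f(1) = 5, f(1.75) = 26.609375, f(2.5) = 78.875, f(3.25) = 174.453125, f(4) = 326, f(4.75) = 546.171875, f(5.5) = 847.625, f(6.25) = 1243.015625, f(7) = 1745.
T_8 = (Δs/2)·[f(s_0) + 2f(s_1) + ... + 2f(s_{7}) + f(s_8)].
Sum = 3088.3125.

3088.3125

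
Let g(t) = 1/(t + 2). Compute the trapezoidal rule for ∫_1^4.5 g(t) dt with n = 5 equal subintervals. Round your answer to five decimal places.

Δt = (4.5 − 1)/5 = 0.7.
g(1) = 1/3, g(1.7) = 10/37, g(2.4) = 5/22, g(3.1) = 10/51, g(3.8) = 5/29, g(4.5) = 2/13.
T_5 = (Δt/2)·[g(t_0) + 2g(t_1) + ... + 2g(t_{4}) + g(t_5)].
Sum ≈ 0.77674.

0.77674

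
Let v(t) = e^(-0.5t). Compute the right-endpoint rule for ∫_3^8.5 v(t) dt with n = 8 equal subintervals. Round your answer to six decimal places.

0.350040

Δt = (8.5 − 3)/8 = 0.6875.
Right endpoints: 3.6875, 4.375, 5.0625, 5.75, 6.4375, 7.125, 7.8125, 8.5.
v(3.6875) ≈ 0.158223, v(4.375) ≈ 0.112197, v(5.0625) ≈ 0.079560, v(5.75) ≈ 0.056416, v(6.4375) ≈ 0.040005, v(7.125) ≈ 0.028368, v(7.8125) ≈ 0.020116, v(8.5) ≈ 0.014264.
Sum = Δt · [v(3.6875) + v(4.375) + v(5.0625) + ...].
Sum ≈ 0.350040.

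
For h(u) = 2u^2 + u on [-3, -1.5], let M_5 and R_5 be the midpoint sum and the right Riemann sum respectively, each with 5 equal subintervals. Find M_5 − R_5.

M_5 = 12.3525.
R_5 = 10.62.
M_5 − R_5 = 1.7325.

1.7325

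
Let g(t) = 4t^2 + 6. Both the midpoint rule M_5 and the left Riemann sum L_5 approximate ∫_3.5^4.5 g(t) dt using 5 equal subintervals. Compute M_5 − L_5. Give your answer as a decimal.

3.16

M_5 = 70.32.
L_5 = 67.16.
M_5 − L_5 = 3.16.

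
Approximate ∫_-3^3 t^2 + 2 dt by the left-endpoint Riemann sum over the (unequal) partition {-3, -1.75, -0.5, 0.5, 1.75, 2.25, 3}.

Subinterval widths: 1.25, 1.25, 1, 1.25, 0.5, 0.75.
Left endpoints: -3, -1.75, -0.5, 0.5, 1.75, 2.25.
f(-3) = 11, f(-1.75) = 5.0625, f(-0.5) = 2.25, f(0.5) = 2.25, f(1.75) = 5.0625, f(2.25) = 7.0625.
Sum = Σ Δt_i · f(t_i).
Sum = 32.96875.

32.96875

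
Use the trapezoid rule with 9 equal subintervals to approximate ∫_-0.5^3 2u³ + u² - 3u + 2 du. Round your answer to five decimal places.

44.13529

Δu = (3 − (-0.5))/9 = 7/18.
f(-0.5) = 3.5, f(-1/9) = 1708/729, f(5/18) = 938/729, f(2/3) = 28/27, f(19/18) = 3353/1458, f(13/9) = 4214/729, f(11/6) = 329/27, f(20/9) = 16198/729, f(47/18) = 53347/1458, f(3) = 56.
T_9 = (Δu/2)·[f(u_0) + 2f(u_1) + ... + 2f(u_{8}) + f(u_9)].
Sum ≈ 44.13529.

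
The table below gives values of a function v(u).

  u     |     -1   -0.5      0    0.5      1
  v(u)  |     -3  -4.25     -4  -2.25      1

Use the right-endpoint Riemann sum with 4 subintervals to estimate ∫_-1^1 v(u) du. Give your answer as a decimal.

Δu = 0.5.
Sum = 0.5·[(-4.25) + (-4) + (-2.25) + 1] = -4.75.

-4.75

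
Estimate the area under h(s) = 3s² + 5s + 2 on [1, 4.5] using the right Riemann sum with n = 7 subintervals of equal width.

164.5

Δs = (4.5 − 1)/7 = 0.5.
Right endpoints: 1.5, 2, 2.5, 3, 3.5, 4, 4.5.
h(1.5) = 16.25, h(2) = 24, h(2.5) = 33.25, h(3) = 44, h(3.5) = 56.25, h(4) = 70, h(4.5) = 85.25.
Sum = Δs · [h(1.5) + h(2) + h(2.5) + ...].
Sum = 164.5.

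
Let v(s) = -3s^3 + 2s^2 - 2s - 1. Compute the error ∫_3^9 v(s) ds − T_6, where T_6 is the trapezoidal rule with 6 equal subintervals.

52

Exact integral: ∫_3^9 v(s) ds = -4470.
T_6 = -4522.
Error = -4470 − (-4522) = 52.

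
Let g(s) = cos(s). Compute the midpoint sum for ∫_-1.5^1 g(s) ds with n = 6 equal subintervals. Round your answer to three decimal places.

Δs = (1 − (-1.5))/6 = 5/12.
Midpoints: -31/24, -0.875, -11/24, -1/24, 0.375, 19/24.
g(-31/24) ≈ 0.276, g(-0.875) ≈ 0.641, g(-11/24) ≈ 0.897, g(-1/24) ≈ 0.999, g(0.375) ≈ 0.931, g(19/24) ≈ 0.703.
Sum = Δs · [g(-31/24) + g(-0.875) + g(-11/24) + ...].
Sum ≈ 1.852.

1.852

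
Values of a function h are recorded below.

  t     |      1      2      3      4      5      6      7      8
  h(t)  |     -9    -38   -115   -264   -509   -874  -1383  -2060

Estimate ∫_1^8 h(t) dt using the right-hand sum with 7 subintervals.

Δt = 1.
Sum = 1·[(-38) + (-115) + (-264) + (-509) + (-874) + (-1383) + (-2060)] = -5243.

-5243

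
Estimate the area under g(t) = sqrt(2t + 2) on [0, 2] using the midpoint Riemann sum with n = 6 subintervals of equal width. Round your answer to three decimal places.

3.958

Δt = (2 − 0)/6 = 1/3.
Midpoints: 1/6, 0.5, 5/6, 7/6, 1.5, 11/6.
g(1/6) ≈ 1.528, g(0.5) ≈ 1.732, g(5/6) ≈ 1.915, g(7/6) ≈ 2.082, g(1.5) ≈ 2.236, g(11/6) ≈ 2.380.
Sum = Δt · [g(1/6) + g(0.5) + g(5/6) + ...].
Sum ≈ 3.958.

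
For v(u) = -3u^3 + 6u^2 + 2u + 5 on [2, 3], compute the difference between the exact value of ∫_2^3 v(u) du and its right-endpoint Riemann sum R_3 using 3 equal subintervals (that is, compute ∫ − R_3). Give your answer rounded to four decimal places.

Exact integral: ∫_2^3 v(u) du = -0.75.
R_3 ≈ -5.222222.
Error ≈ -0.75 − (-5.222222) ≈ 4.4722.

4.4722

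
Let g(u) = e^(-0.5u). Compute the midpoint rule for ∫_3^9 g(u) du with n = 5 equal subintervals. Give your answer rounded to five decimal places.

0.41775

Δu = (9 − 3)/5 = 1.2.
Midpoints: 3.6, 4.8, 6, 7.2, 8.4.
g(3.6) ≈ 0.16530, g(4.8) ≈ 0.09072, g(6) ≈ 0.04979, g(7.2) ≈ 0.02732, g(8.4) ≈ 0.01500.
Sum = Δu · [g(3.6) + g(4.8) + g(6) + g(7.2) + g(8.4)].
Sum ≈ 0.41775.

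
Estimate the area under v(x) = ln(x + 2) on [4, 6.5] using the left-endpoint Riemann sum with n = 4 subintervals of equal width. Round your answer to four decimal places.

4.8296

Δx = (6.5 − 4)/4 = 0.625.
Left endpoints: 4, 4.625, 5.25, 5.875.
v(4) ≈ 1.7918, v(4.625) ≈ 1.8909, v(5.25) ≈ 1.9810, v(5.875) ≈ 2.0637.
Sum = Δx · [v(4) + v(4.625) + v(5.25) + v(5.875)].
Sum ≈ 4.8296.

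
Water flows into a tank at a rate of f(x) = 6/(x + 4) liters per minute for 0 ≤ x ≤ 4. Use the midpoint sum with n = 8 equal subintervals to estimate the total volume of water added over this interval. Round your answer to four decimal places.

Δx = (4 − 0)/8 = 0.5.
Midpoints: 0.25, 0.75, 1.25, 1.75, 2.25, 2.75, 3.25, 3.75.
f(0.25) = 24/17, f(0.75) = 24/19, f(1.25) = 8/7, f(1.75) = 24/23, f(2.25) = 0.96, f(2.75) = 8/9, f(3.25) = 24/29, f(3.75) = 24/31.
Sum = Δx · [f(0.25) + f(0.75) + f(1.25) + ...].
Sum ≈ 4.1560.

4.1560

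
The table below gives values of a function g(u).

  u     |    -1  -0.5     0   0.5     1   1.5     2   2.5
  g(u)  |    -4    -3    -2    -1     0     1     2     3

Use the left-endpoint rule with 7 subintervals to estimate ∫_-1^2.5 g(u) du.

Δu = 0.5.
Sum = 0.5·[(-4) + (-3) + (-2) + (-1) + 0 + 1 + 2] = -3.5.

-3.5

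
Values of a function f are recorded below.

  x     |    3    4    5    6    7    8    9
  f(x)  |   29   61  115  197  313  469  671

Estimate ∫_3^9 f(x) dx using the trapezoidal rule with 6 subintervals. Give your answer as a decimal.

Δx = 1.
T_6 = (1/2)·[29 + 2·61 + 2·115 + 2·197 + 2·313 + 2·469 + 671] = 1505.

1505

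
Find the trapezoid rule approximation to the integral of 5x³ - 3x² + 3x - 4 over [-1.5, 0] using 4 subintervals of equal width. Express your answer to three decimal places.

Δx = (0 − (-1.5))/4 = 0.375.
f(-1.5) = -32.125, f(-1.125) = -9365/512, f(-0.75) = -10.046875, f(-0.375) = -2975/512, f(0) = -4.
T_4 = (Δx/2)·[f(x_0) + 2f(x_1) + 2f(x_2) + 2f(x_3) + f(x_4)].
Sum ≈ -19.579.

-19.579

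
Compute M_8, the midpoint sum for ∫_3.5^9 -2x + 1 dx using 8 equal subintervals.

-63.25

Δx = (9 − 3.5)/8 = 0.6875.
Midpoints: 3.84375, 4.53125, 5.21875, 5.90625, 6.59375, 7.28125, 7.96875, 8.65625.
f(3.84375) = -6.6875, f(4.53125) = -8.0625, f(5.21875) = -9.4375, f(5.90625) = -10.8125, f(6.59375) = -12.1875, f(7.28125) = -13.5625, f(7.96875) = -14.9375, f(8.65625) = -16.3125.
Sum = Δx · [f(3.84375) + f(4.53125) + f(5.21875) + ...].
Sum = -63.25.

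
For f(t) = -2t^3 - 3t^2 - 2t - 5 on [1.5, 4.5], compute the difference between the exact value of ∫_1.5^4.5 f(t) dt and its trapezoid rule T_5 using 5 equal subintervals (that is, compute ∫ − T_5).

3.78

Exact integral: ∫_1.5^4.5 f(t) dt = -323.25.
T_5 = -327.03.
Error = -323.25 − (-327.03) = 3.78.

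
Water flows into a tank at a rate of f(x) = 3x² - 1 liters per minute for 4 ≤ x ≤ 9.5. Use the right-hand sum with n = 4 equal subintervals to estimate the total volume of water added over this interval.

946.21484375

Δx = (9.5 − 4)/4 = 1.375.
Right endpoints: 5.375, 6.75, 8.125, 9.5.
f(5.375) = 85.671875, f(6.75) = 135.6875, f(8.125) = 197.046875, f(9.5) = 269.75.
Sum = Δx · [f(5.375) + f(6.75) + f(8.125) + f(9.5)].
Sum = 946.21484375.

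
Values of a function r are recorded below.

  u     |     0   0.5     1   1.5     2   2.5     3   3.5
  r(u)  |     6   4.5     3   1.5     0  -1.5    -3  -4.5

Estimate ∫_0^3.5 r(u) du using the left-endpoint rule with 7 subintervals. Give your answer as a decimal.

5.25

Δu = 0.5.
Sum = 0.5·[6 + 4.5 + 3 + 1.5 + 0 + (-1.5) + (-3)] = 5.25.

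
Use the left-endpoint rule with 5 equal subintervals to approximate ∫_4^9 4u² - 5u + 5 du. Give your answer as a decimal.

Δu = (9 − 4)/5 = 1.
Left endpoints: 4, 5, 6, 7, 8.
f(4) = 49, f(5) = 80, f(6) = 119, f(7) = 166, f(8) = 221.
Sum = Δu · [f(4) + f(5) + f(6) + f(7) + f(8)].
Sum = 635.

635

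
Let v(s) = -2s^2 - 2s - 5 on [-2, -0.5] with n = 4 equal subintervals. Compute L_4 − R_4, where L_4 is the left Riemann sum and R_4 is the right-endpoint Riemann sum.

L_4 = -9.9140625.
R_4 = -8.2265625.
L_4 − R_4 = -1.6875.

-1.6875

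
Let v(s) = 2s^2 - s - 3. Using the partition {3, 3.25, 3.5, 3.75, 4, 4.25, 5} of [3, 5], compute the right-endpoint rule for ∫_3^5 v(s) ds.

58.53125

Subinterval widths: 0.25, 0.25, 0.25, 0.25, 0.25, 0.75.
Right endpoints: 3.25, 3.5, 3.75, 4, 4.25, 5.
v(3.25) = 14.875, v(3.5) = 18, v(3.75) = 21.375, v(4) = 25, v(4.25) = 28.875, v(5) = 42.
Sum = Σ Δs_i · v(s_i).
Sum = 58.53125.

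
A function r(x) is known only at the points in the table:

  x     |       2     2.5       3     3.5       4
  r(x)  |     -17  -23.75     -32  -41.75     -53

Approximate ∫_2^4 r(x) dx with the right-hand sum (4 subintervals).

-75.25

Δx = 0.5.
Sum = 0.5·[(-23.75) + (-32) + (-41.75) + (-53)] = -75.25.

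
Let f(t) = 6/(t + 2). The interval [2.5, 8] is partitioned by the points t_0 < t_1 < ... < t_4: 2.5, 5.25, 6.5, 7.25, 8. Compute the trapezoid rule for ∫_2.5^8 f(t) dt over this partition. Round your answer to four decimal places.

4.9059

Subinterval widths: 2.75, 1.25, 0.75, 0.75.
f(2.5) = 4/3, f(5.25) = 24/29, f(6.5) = 12/17, f(7.25) = 24/37, f(8) = 0.6.
On each subinterval the trapezoid contributes (Δt_i/2)·[f(t_{i-1}) + f(t_i)].
Sum ≈ 4.9059.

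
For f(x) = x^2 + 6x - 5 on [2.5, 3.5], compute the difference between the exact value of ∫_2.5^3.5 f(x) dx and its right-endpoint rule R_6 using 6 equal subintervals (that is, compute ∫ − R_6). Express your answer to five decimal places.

-1.00463

Exact integral: ∫_2.5^3.5 f(x) dx ≈ 22.0833333.
R_6 ≈ 23.0879630.
Error ≈ 22.0833333 − 23.0879630 ≈ -1.00463.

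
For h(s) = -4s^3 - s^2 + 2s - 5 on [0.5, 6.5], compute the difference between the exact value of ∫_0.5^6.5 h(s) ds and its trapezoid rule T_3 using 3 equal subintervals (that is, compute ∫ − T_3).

Exact integral: ∫_0.5^6.5 h(s) ds = -1864.5.
T_3 = -2036.5.
Error = -1864.5 − (-2036.5) = 172.

172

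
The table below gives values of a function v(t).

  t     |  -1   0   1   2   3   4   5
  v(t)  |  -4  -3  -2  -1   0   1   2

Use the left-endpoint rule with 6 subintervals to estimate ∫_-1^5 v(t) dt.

Δt = 1.
Sum = 1·[(-4) + (-3) + (-2) + (-1) + 0 + 1] = -9.

-9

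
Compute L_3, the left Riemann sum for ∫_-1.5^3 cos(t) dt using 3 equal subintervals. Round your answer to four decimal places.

Δt = (3 − (-1.5))/3 = 1.5.
Left endpoints: -1.5, 0, 1.5.
f(-1.5) ≈ 0.0707, f(0) ≈ 1.0000, f(1.5) ≈ 0.0707.
Sum = Δt · [f(-1.5) + f(0) + f(1.5)].
Sum ≈ 1.7122.

1.7122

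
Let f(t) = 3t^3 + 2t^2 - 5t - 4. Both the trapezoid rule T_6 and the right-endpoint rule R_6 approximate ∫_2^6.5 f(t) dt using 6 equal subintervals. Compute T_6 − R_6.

-320.203125

T_6 = 1407.90234375.
R_6 = 1728.10546875.
T_6 − R_6 = -320.203125.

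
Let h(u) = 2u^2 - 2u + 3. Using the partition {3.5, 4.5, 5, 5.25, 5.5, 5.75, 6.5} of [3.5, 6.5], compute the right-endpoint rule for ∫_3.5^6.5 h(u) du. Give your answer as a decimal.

Subinterval widths: 1, 0.5, 0.25, 0.25, 0.25, 0.75.
Right endpoints: 4.5, 5, 5.25, 5.5, 5.75, 6.5.
h(4.5) = 34.5, h(5) = 43, h(5.25) = 47.625, h(5.5) = 52.5, h(5.75) = 57.625, h(6.5) = 74.5.
Sum = Σ Δu_i · h(u_i).
Sum = 151.3125.

151.3125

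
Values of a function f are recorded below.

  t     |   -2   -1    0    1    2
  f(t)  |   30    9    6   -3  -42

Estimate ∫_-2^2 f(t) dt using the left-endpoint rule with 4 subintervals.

42

Δt = 1.
Sum = 1·[30 + 9 + 6 + (-3)] = 42.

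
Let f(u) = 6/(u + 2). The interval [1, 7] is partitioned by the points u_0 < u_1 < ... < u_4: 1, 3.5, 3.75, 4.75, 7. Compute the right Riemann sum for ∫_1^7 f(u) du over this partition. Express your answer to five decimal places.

5.37703

Subinterval widths: 2.5, 0.25, 1, 2.25.
Right endpoints: 3.5, 3.75, 4.75, 7.
f(3.5) = 12/11, f(3.75) = 24/23, f(4.75) = 8/9, f(7) = 2/3.
Sum = Σ Δu_i · f(u_i).
Sum ≈ 5.37703.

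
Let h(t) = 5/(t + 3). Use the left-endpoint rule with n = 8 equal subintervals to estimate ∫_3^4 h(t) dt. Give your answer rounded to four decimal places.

0.7782

Δt = (4 − 3)/8 = 0.125.
Left endpoints: 3, 3.125, 3.25, 3.375, 3.5, 3.625, 3.75, 3.875.
h(3) = 5/6, h(3.125) = 40/49, h(3.25) = 0.8, h(3.375) = 40/51, h(3.5) = 10/13, h(3.625) = 40/53, h(3.75) = 20/27, h(3.875) = 8/11.
Sum = Δt · [h(3) + h(3.125) + h(3.25) + ...].
Sum ≈ 0.7782.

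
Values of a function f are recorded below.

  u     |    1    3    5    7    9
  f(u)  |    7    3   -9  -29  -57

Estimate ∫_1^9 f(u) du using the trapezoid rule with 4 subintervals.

-120

Δu = 2.
T_4 = (2/2)·[7 + 2·3 + 2·(-9) + 2·(-29) + (-57)] = -120.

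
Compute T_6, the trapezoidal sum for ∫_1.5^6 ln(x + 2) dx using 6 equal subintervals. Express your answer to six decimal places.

7.743347

Δx = (6 − 1.5)/6 = 0.75.
f(1.5) ≈ 1.252763, f(2.25) ≈ 1.446919, f(3) ≈ 1.609438, f(3.75) ≈ 1.749200, f(4.5) ≈ 1.871802, f(5.25) ≈ 1.981001, f(6) ≈ 2.079442.
T_6 = (Δx/2)·[f(x_0) + 2f(x_1) + ... + 2f(x_{5}) + f(x_6)].
Sum ≈ 7.743347.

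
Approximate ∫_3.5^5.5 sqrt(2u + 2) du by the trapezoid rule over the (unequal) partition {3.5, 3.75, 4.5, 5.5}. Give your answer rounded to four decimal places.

6.6209

Subinterval widths: 0.25, 0.75, 1.
f(3.5) ≈ 3.0000, f(3.75) ≈ 3.0822, f(4.5) ≈ 3.3166, f(5.5) ≈ 3.6056.
On each subinterval the trapezoid contributes (Δu_i/2)·[f(u_{i-1}) + f(u_i)].
Sum ≈ 6.6209.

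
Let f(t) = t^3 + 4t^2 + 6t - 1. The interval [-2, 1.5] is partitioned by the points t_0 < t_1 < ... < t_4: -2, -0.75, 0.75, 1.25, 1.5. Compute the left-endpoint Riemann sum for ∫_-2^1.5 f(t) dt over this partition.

Subinterval widths: 1.25, 1.5, 0.5, 0.25.
Left endpoints: -2, -0.75, 0.75, 1.25.
f(-2) = -5, f(-0.75) = -3.671875, f(0.75) = 6.171875, f(1.25) = 14.703125.
Sum = Σ Δt_i · f(t_i).
Sum = -4.99609375.

-4.99609375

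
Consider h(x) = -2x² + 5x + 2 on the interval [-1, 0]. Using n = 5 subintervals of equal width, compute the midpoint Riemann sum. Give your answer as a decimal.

-1.16

Δx = (0 − (-1))/5 = 0.2.
Midpoints: -0.9, -0.7, -0.5, -0.3, -0.1.
h(-0.9) = -4.12, h(-0.7) = -2.48, h(-0.5) = -1, h(-0.3) = 0.32, h(-0.1) = 1.48.
Sum = Δx · [h(-0.9) + h(-0.7) + h(-0.5) + h(-0.3) + h(-0.1)].
Sum = -1.16.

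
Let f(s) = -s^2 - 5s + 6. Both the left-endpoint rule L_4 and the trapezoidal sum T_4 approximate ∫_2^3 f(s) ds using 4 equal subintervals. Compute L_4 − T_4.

L_4 = -11.59375.
T_4 = -12.84375.
L_4 − T_4 = 1.25.

1.25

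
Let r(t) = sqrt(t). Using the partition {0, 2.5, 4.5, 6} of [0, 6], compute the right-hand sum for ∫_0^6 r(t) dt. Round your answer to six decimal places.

11.869722

Subinterval widths: 2.5, 2, 1.5.
Right endpoints: 2.5, 4.5, 6.
r(2.5) ≈ 1.581139, r(4.5) ≈ 2.121320, r(6) ≈ 2.449490.
Sum = Σ Δt_i · r(t_i).
Sum ≈ 11.869722.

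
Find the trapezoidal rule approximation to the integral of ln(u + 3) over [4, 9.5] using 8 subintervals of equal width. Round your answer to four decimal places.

12.4478

Δu = (9.5 − 4)/8 = 0.6875.
f(4) ≈ 1.9459, f(4.6875) ≈ 2.0396, f(5.375) ≈ 2.1253, f(6.0625) ≈ 2.2041, f(6.75) ≈ 2.2773, f(7.4375) ≈ 2.3454, f(8.125) ≈ 2.4092, f(8.8125) ≈ 2.4692, f(9.5) ≈ 2.5257.
T_8 = (Δu/2)·[f(u_0) + 2f(u_1) + ... + 2f(u_{7}) + f(u_8)].
Sum ≈ 12.4478.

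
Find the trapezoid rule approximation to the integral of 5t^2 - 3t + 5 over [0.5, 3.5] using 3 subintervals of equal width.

Δt = (3.5 − 0.5)/3 = 1.
f(0.5) = 4.75, f(1.5) = 11.75, f(2.5) = 28.75, f(3.5) = 55.75.
T_3 = (Δt/2)·[f(t_0) + 2f(t_1) + 2f(t_2) + f(t_3)].
Sum = 70.75.

70.75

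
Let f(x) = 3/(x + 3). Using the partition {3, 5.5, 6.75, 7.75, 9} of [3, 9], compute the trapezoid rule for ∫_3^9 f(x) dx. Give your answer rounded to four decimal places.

2.1031

Subinterval widths: 2.5, 1.25, 1, 1.25.
f(3) = 0.5, f(5.5) = 6/17, f(6.75) = 4/13, f(7.75) = 12/43, f(9) = 0.25.
On each subinterval the trapezoid contributes (Δx_i/2)·[f(x_{i-1}) + f(x_i)].
Sum ≈ 2.1031.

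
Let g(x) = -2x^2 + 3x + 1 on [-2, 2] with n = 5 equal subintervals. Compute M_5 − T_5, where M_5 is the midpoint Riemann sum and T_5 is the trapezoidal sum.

1.28

M_5 = -6.24.
T_5 = -7.52.
M_5 − T_5 = 1.28.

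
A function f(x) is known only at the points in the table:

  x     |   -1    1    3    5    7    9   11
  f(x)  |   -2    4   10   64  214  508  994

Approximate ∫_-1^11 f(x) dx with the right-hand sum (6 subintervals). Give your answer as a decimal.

Δx = 2.
Sum = 2·[4 + 10 + 64 + 214 + 508 + 994] = 3588.

3588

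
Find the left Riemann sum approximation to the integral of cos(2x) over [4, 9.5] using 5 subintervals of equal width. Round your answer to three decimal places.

-0.859

Δx = (9.5 − 4)/5 = 1.1.
Left endpoints: 4, 5.1, 6.2, 7.3, 8.4.
f(4) ≈ -0.146, f(5.1) ≈ -0.714, f(6.2) ≈ 0.986, f(7.3) ≈ -0.446, f(8.4) ≈ -0.461.
Sum = Δx · [f(4) + f(5.1) + f(6.2) + f(7.3) + f(8.4)].
Sum ≈ -0.859.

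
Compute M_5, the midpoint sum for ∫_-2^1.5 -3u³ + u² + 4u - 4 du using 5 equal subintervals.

-5.9696875

Δu = (1.5 − (-2))/5 = 0.7.
Midpoints: -1.65, -0.95, -0.25, 0.45, 1.15.
f(-1.65) = 5.598875, f(-0.95) = -4.325375, f(-0.25) = -4.890625, f(0.45) = -2.270875, f(1.15) = -2.640125.
Sum = Δu · [f(-1.65) + f(-0.95) + f(-0.25) + f(0.45) + f(1.15)].
Sum = -5.9696875.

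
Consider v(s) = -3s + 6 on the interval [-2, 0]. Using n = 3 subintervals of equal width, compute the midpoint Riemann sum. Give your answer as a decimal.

18

Δs = (0 − (-2))/3 = 2/3.
Midpoints: -5/3, -1, -1/3.
v(-5/3) = 11, v(-1) = 9, v(-1/3) = 7.
Sum = Δs · [v(-5/3) + v(-1) + v(-1/3)].
Sum = 18.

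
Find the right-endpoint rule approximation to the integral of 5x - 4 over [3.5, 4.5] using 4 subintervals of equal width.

Δx = (4.5 − 3.5)/4 = 0.25.
Right endpoints: 3.75, 4, 4.25, 4.5.
f(3.75) = 14.75, f(4) = 16, f(4.25) = 17.25, f(4.5) = 18.5.
Sum = Δx · [f(3.75) + f(4) + f(4.25) + f(4.5)].
Sum = 16.625.

16.625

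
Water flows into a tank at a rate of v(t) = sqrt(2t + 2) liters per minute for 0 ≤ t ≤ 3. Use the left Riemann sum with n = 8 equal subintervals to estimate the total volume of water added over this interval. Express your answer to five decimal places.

Δt = (3 − 0)/8 = 0.375.
Left endpoints: 0, 0.375, 0.75, 1.125, 1.5, 1.875, 2.25, 2.625.
v(0) ≈ 1.41421, v(0.375) ≈ 1.65831, v(0.75) ≈ 1.87083, v(1.125) ≈ 2.06155, v(1.5) ≈ 2.23607, v(1.875) ≈ 2.39792, v(2.25) ≈ 2.54951, v(2.625) ≈ 2.69258.
Sum = Δt · [v(0) + v(0.375) + v(0.75) + ...].
Sum ≈ 6.33037.

6.33037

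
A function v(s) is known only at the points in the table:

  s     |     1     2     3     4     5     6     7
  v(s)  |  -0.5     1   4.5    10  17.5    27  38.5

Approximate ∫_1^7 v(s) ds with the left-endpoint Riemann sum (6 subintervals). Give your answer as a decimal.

59.5

Δs = 1.
Sum = 1·[(-0.5) + 1 + 4.5 + 10 + 17.5 + 27] = 59.5.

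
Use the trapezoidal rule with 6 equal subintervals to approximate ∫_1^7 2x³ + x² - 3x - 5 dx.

1237

Δx = (7 − 1)/6 = 1.
f(1) = -5, f(2) = 9, f(3) = 49, f(4) = 127, f(5) = 255, f(6) = 445, f(7) = 709.
T_6 = (Δx/2)·[f(x_0) + 2f(x_1) + ... + 2f(x_{5}) + f(x_6)].
Sum = 1237.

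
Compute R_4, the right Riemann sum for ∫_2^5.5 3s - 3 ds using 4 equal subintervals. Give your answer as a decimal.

33.46875

Δs = (5.5 − 2)/4 = 0.875.
Right endpoints: 2.875, 3.75, 4.625, 5.5.
f(2.875) = 5.625, f(3.75) = 8.25, f(4.625) = 10.875, f(5.5) = 13.5.
Sum = Δs · [f(2.875) + f(3.75) + f(4.625) + f(5.5)].
Sum = 33.46875.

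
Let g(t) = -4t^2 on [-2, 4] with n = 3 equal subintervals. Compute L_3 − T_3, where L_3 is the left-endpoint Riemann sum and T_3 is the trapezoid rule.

48

L_3 = -64.
T_3 = -112.
L_3 − T_3 = 48.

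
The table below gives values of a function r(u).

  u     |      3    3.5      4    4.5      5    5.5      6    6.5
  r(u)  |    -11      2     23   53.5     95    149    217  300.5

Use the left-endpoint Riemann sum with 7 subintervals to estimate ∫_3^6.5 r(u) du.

264.25

Δu = 0.5.
Sum = 0.5·[(-11) + 2 + 23 + 53.5 + 95 + 149 + 217] = 264.25.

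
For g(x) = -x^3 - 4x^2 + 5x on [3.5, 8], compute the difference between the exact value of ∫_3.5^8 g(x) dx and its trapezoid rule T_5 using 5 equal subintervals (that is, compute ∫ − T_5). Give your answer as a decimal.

Exact integral: ∫_3.5^8 g(x) dx = -1482.609375.
T_5 = -1495.51875.
Error = -1482.609375 − (-1495.51875) = 12.909375.

12.909375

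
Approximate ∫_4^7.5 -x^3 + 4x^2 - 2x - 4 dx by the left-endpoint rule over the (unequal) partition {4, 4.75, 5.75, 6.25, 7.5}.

-206.58984375

Subinterval widths: 0.75, 1, 0.5, 1.25.
Left endpoints: 4, 4.75, 5.75, 6.25.
f(4) = -12, f(4.75) = -30.421875, f(5.75) = -73.359375, f(6.25) = -104.390625.
Sum = Σ Δx_i · f(x_i).
Sum = -206.58984375.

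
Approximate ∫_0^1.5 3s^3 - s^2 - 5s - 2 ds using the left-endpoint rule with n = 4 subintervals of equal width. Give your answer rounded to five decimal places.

-5.82129

Δs = (1.5 − 0)/4 = 0.375.
Left endpoints: 0, 0.375, 0.75, 1.125.
f(0) = -2, f(0.375) = -1975/512, f(0.75) = -5.046875, f(1.125) = -2365/512.
Sum = Δs · [f(0) + f(0.375) + f(0.75) + f(1.125)].
Sum ≈ -5.82129.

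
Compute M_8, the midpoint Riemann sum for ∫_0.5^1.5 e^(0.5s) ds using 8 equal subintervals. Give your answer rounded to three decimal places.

1.666

Δs = (1.5 − 0.5)/8 = 0.125.
Midpoints: 0.5625, 0.6875, 0.8125, 0.9375, 1.0625, 1.1875, 1.3125, 1.4375.
f(0.5625) ≈ 1.325, f(0.6875) ≈ 1.410, f(0.8125) ≈ 1.501, f(0.9375) ≈ 1.598, f(1.0625) ≈ 1.701, f(1.1875) ≈ 1.811, f(1.3125) ≈ 1.928, f(1.4375) ≈ 2.052.
Sum = Δs · [f(0.5625) + f(0.6875) + f(0.8125) + ...].
Sum ≈ 1.666.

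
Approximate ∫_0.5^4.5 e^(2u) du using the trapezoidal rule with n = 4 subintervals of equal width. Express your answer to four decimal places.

5318.0330

Δu = (4.5 − 0.5)/4 = 1.
f(0.5) ≈ 2.7183, f(1.5) ≈ 20.0855, f(2.5) ≈ 148.4132, f(3.5) ≈ 1096.6332, f(4.5) ≈ 8103.0839.
T_4 = (Δu/2)·[f(u_0) + 2f(u_1) + 2f(u_2) + 2f(u_3) + f(u_4)].
Sum ≈ 5318.0330.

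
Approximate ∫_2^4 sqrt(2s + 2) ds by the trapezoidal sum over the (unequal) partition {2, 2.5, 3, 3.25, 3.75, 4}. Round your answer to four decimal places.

Subinterval widths: 0.5, 0.5, 0.25, 0.5, 0.25.
f(2) ≈ 2.4495, f(2.5) ≈ 2.6458, f(3) ≈ 2.8284, f(3.25) ≈ 2.9155, f(3.75) ≈ 3.0822, f(4) ≈ 3.1623.
On each subinterval the trapezoid contributes (Δs_i/2)·[f(s_{i-1}) + f(s_i)].
Sum ≈ 5.6403.

5.6403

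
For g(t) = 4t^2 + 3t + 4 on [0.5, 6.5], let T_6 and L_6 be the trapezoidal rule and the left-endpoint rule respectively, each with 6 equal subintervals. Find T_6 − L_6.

93

T_6 = 457.
L_6 = 364.
T_6 − L_6 = 93.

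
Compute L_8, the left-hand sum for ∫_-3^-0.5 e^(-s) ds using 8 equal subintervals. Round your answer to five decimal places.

Δs = (-0.5 − (-3))/8 = 0.3125.
Left endpoints: -3, -2.6875, -2.375, -2.0625, -1.75, -1.4375, -1.125, -0.8125.
f(-3) ≈ 20.08554, f(-2.6875) ≈ 14.69489, f(-2.375) ≈ 10.75101, f(-2.0625) ≈ 7.86561, f(-1.75) ≈ 5.75460, f(-1.4375) ≈ 4.21016, f(-1.125) ≈ 3.08022, f(-0.8125) ≈ 2.25353.
Sum = Δs · [f(-3) + f(-2.6875) + f(-2.375) + ...].
Sum ≈ 21.46736.

21.46736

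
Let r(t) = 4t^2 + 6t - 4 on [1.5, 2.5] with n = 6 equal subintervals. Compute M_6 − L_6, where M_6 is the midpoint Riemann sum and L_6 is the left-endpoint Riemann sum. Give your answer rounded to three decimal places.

M_6 ≈ 24.32407.
L_6 ≈ 22.51852.
M_6 − L_6 ≈ 1.806.

1.806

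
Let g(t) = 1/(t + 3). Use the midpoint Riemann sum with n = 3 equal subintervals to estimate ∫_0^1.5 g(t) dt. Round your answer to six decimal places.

0.404827

Δt = (1.5 − 0)/3 = 0.5.
Midpoints: 0.25, 0.75, 1.25.
g(0.25) = 4/13, g(0.75) = 4/15, g(1.25) = 4/17.
Sum = Δt · [g(0.25) + g(0.75) + g(1.25)].
Sum ≈ 0.404827.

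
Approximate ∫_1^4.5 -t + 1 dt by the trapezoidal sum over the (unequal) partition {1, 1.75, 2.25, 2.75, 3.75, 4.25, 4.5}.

-6.125

Subinterval widths: 0.75, 0.5, 0.5, 1, 0.5, 0.25.
f(1) = 0, f(1.75) = -0.75, f(2.25) = -1.25, f(2.75) = -1.75, f(3.75) = -2.75, f(4.25) = -3.25, f(4.5) = -3.5.
On each subinterval the trapezoid contributes (Δt_i/2)·[f(t_{i-1}) + f(t_i)].
Sum = -6.125.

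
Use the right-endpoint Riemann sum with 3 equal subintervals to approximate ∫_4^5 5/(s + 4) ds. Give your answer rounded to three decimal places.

Δs = (5 − 4)/3 = 1/3.
Right endpoints: 13/3, 14/3, 5.
f(13/3) = 0.6, f(14/3) = 15/26, f(5) = 5/9.
Sum = Δs · [f(13/3) + f(14/3) + f(5)].
Sum ≈ 0.577.

0.577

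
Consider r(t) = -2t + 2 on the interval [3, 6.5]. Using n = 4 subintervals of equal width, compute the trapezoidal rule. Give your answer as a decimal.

-26.25

Δt = (6.5 − 3)/4 = 0.875.
r(3) = -4, r(3.875) = -5.75, r(4.75) = -7.5, r(5.625) = -9.25, r(6.5) = -11.
T_4 = (Δt/2)·[r(t_0) + 2r(t_1) + 2r(t_2) + 2r(t_3) + r(t_4)].
Sum = -26.25.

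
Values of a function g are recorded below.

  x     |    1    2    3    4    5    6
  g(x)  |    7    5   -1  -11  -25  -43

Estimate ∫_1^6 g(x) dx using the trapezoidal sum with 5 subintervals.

-50

Δx = 1.
T_5 = (1/2)·[7 + 2·5 + 2·(-1) + 2·(-11) + 2·(-25) + (-43)] = -50.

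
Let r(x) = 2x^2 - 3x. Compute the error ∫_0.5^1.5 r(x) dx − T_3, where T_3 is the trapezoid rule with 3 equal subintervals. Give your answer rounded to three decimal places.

-0.037

Exact integral: ∫_0.5^1.5 r(x) dx ≈ -0.83333.
T_3 ≈ -0.79630.
Error ≈ -0.83333 − (-0.79630) ≈ -0.037.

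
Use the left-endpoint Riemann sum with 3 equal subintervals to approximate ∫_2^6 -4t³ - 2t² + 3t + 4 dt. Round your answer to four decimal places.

-824.5926

Δt = (6 − 2)/3 = 4/3.
Left endpoints: 2, 10/3, 14/3.
f(2) = -30, f(10/3) = -4222/27, f(14/3) = -11666/27.
Sum = Δt · [f(2) + f(10/3) + f(14/3)].
Sum ≈ -824.5926.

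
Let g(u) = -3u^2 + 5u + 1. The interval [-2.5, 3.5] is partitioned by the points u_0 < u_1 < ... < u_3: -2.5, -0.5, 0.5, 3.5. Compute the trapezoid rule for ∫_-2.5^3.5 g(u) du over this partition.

-55.5

Subinterval widths: 2, 1, 3.
g(-2.5) = -30.25, g(-0.5) = -2.25, g(0.5) = 2.75, g(3.5) = -18.25.
On each subinterval the trapezoid contributes (Δu_i/2)·[g(u_{i-1}) + g(u_i)].
Sum = -55.5.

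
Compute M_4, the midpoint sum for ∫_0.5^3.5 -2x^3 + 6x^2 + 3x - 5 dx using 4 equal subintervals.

Δx = (3.5 − 0.5)/4 = 0.75.
Midpoints: 0.875, 1.625, 2.375, 3.125.
f(0.875) = 0.87890625, f(1.625) = 7.13671875, f(2.375) = 9.17578125, f(3.125) = 1.93359375.
Sum = Δx · [f(0.875) + f(1.625) + f(2.375) + f(3.125)].
Sum = 14.34375.

14.34375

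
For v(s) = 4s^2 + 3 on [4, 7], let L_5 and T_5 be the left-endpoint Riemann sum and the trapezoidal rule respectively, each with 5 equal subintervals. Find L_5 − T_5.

L_5 = 342.12.
T_5 = 381.72.
L_5 − T_5 = -39.6.

-39.6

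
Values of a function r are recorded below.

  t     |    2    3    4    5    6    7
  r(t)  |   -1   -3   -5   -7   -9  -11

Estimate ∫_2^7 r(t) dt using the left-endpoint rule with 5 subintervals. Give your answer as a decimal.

Δt = 1.
Sum = 1·[(-1) + (-3) + (-5) + (-7) + (-9)] = -25.

-25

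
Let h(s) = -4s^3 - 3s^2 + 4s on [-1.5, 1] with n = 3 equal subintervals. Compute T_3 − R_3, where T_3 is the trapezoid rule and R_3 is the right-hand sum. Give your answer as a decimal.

1.5625

T_3 = -2.8125.
R_3 = -4.375.
T_3 − R_3 = 1.5625.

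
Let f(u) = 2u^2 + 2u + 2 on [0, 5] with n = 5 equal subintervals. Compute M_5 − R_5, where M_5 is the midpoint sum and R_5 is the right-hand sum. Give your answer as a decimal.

M_5 = 117.5.
R_5 = 150.
M_5 − R_5 = -32.5.

-32.5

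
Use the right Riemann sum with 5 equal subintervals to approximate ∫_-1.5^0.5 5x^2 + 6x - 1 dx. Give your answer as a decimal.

Δx = (0.5 − (-1.5))/5 = 0.4.
Right endpoints: -1.1, -0.7, -0.3, 0.1, 0.5.
f(-1.1) = -1.55, f(-0.7) = -2.75, f(-0.3) = -2.35, f(0.1) = -0.35, f(0.5) = 3.25.
Sum = Δx · [f(-1.1) + f(-0.7) + f(-0.3) + f(0.1) + f(0.5)].
Sum = -1.5.

-1.5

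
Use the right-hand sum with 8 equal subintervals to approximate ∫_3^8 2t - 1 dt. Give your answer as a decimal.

53.125

Δt = (8 − 3)/8 = 0.625.
Right endpoints: 3.625, 4.25, 4.875, 5.5, 6.125, 6.75, 7.375, 8.
f(3.625) = 6.25, f(4.25) = 7.5, f(4.875) = 8.75, f(5.5) = 10, f(6.125) = 11.25, f(6.75) = 12.5, f(7.375) = 13.75, f(8) = 15.
Sum = Δt · [f(3.625) + f(4.25) + f(4.875) + ...].
Sum = 53.125.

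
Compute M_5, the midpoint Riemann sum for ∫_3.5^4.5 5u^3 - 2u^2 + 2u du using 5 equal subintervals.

300.64

Δu = (4.5 − 3.5)/5 = 0.2.
Midpoints: 3.6, 3.8, 4, 4.2, 4.4.
f(3.6) = 214.56, f(3.8) = 253.08, f(4) = 296, f(4.2) = 343.56, f(4.4) = 396.
Sum = Δu · [f(3.6) + f(3.8) + f(4) + f(4.2) + f(4.4)].
Sum = 300.64.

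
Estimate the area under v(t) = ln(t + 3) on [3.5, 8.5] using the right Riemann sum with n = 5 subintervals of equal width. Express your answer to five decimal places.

Δt = (8.5 − 3.5)/5 = 1.
Right endpoints: 4.5, 5.5, 6.5, 7.5, 8.5.
v(4.5) ≈ 2.01490, v(5.5) ≈ 2.14007, v(6.5) ≈ 2.25129, v(7.5) ≈ 2.35138, v(8.5) ≈ 2.44235.
Sum = Δt · [v(4.5) + v(5.5) + v(6.5) + v(7.5) + v(8.5)].
Sum ≈ 11.19998.

11.19998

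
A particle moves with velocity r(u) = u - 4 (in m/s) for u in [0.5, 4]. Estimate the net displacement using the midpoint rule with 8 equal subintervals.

-6.125

Δu = (4 − 0.5)/8 = 0.4375.
Midpoints: 0.71875, 1.15625, 1.59375, 2.03125, 2.46875, 2.90625, 3.34375, 3.78125.
r(0.71875) = -3.28125, r(1.15625) = -2.84375, r(1.59375) = -2.40625, r(2.03125) = -1.96875, r(2.46875) = -1.53125, r(2.90625) = -1.09375, r(3.34375) = -0.65625, r(3.78125) = -0.21875.
Sum = Δu · [r(0.71875) + r(1.15625) + r(1.59375) + ...].
Sum = -6.125.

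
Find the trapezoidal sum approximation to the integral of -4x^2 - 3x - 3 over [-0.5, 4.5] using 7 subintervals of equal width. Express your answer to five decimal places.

-168.36735

Δx = (4.5 − (-0.5))/7 = 5/7.
f(-0.5) = -2.5, f(3/14) = -375/98, f(13/14) = -905/98, f(23/14) = -1835/98, f(33/14) = -3165/98, f(43/14) = -4895/98, f(53/14) = -7025/98, f(4.5) = -97.5.
T_7 = (Δx/2)·[f(x_0) + 2f(x_1) + ... + 2f(x_{6}) + f(x_7)].
Sum ≈ -168.36735.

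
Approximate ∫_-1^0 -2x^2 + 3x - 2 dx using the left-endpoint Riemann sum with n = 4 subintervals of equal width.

Δx = (0 − (-1))/4 = 0.25.
Left endpoints: -1, -0.75, -0.5, -0.25.
f(-1) = -7, f(-0.75) = -5.375, f(-0.5) = -4, f(-0.25) = -2.875.
Sum = Δx · [f(-1) + f(-0.75) + f(-0.5) + f(-0.25)].
Sum = -4.8125.

-4.8125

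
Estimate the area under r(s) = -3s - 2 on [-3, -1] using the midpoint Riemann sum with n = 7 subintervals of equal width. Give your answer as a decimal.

8

Δs = (-1 − (-3))/7 = 2/7.
Midpoints: -20/7, -18/7, -16/7, -2, -12/7, -10/7, -8/7.
r(-20/7) = 46/7, r(-18/7) = 40/7, r(-16/7) = 34/7, r(-2) = 4, r(-12/7) = 22/7, r(-10/7) = 16/7, r(-8/7) = 10/7.
Sum = Δs · [r(-20/7) + r(-18/7) + r(-16/7) + ...].
Sum = 8.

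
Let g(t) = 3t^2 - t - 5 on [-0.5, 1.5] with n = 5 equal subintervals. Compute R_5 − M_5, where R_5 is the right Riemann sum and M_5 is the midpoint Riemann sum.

1.04

R_5 = -6.54.
M_5 = -7.58.
R_5 − M_5 = 1.04.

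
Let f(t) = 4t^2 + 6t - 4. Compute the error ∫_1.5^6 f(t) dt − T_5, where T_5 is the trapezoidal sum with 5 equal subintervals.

-2.43

Exact integral: ∫_1.5^6 f(t) dt = 366.75.
T_5 = 369.18.
Error = 366.75 − 369.18 = -2.43.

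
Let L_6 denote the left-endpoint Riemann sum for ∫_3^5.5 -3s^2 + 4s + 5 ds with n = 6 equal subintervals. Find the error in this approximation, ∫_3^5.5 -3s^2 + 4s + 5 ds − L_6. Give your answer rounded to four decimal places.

-10.9809

Exact integral: ∫_3^5.5 f(s) ds = -84.375.
L_6 ≈ -73.394097.
Error ≈ -84.375 − (-73.394097) ≈ -10.9809.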